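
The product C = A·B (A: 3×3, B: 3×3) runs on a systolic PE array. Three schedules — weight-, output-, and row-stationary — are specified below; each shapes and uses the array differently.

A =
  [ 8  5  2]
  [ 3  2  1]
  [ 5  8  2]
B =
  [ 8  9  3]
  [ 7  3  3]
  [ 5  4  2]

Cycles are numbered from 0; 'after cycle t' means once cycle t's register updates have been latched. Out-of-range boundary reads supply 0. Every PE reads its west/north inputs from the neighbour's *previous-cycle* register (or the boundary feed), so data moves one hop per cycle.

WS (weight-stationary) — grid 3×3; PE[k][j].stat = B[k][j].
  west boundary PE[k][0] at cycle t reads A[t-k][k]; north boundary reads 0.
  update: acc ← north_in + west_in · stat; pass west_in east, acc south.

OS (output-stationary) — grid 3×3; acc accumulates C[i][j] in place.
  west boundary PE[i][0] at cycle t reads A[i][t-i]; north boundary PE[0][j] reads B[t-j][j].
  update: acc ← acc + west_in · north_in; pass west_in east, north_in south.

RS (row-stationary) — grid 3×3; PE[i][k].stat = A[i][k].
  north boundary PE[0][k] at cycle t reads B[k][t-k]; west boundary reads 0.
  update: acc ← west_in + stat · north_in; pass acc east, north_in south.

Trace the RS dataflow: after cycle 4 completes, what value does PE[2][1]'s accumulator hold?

Tracing RS — 3×3 array, target PE[2][1]:
  cycle 0: PE[1][1] → acc 0, east 0, south 0
  cycle 0: PE[2][0] → acc 0, east 0, south 0
  cycle 0: PE[2][1] → acc 0, east 0, south 0
  cycle 1: PE[1][1] → acc 0, east 0, south 0
  cycle 1: PE[2][0] → acc 0, east 0, south 0
  cycle 1: PE[2][1] → acc 0, east 0, south 0
  cycle 2: PE[1][1] → acc 38, east 38, south 7
  cycle 2: PE[2][0] → acc 40, east 40, south 8
  cycle 2: PE[2][1] → acc 0, east 0, south 0
  cycle 3: PE[1][1] → acc 33, east 33, south 3
  cycle 3: PE[2][0] → acc 45, east 45, south 9
  cycle 3: PE[2][1] → acc 96, east 96, south 7
  cycle 4: PE[1][1] → acc 15, east 15, south 3
  cycle 4: PE[2][0] → acc 15, east 15, south 3
  cycle 4: PE[2][1] → acc 69, east 69, south 3

PE[2][1].acc = 69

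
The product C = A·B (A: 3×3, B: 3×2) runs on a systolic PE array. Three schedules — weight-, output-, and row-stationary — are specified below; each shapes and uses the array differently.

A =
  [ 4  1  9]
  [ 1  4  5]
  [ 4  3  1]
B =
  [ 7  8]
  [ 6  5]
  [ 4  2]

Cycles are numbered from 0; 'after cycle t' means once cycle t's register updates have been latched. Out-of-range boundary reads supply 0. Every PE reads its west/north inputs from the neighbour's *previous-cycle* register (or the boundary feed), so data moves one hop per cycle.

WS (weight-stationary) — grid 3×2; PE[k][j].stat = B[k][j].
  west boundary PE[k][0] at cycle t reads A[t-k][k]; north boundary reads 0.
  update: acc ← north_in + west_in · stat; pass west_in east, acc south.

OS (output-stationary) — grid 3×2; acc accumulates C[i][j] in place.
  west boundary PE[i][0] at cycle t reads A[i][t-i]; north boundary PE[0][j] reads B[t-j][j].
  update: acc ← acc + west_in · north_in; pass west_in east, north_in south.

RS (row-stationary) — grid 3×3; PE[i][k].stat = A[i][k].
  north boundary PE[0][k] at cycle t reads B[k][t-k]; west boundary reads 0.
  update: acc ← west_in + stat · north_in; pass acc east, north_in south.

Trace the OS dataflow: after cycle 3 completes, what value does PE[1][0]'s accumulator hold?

PE[1][0].acc = 51

OS on a 3×2 grid — tracing PE[1][0] and its feeders:
  c0 r0c0: 28 / 4 / 7
  c0 r1c0: 0 / 0 / 0
  c1 r0c0: 34 / 1 / 6
  c1 r1c0: 7 / 1 / 7
  c2 r0c0: 70 / 9 / 4
  c2 r1c0: 31 / 4 / 6
  c3 r0c0: 70 / 0 / 0
  c3 r1c0: 51 / 5 / 4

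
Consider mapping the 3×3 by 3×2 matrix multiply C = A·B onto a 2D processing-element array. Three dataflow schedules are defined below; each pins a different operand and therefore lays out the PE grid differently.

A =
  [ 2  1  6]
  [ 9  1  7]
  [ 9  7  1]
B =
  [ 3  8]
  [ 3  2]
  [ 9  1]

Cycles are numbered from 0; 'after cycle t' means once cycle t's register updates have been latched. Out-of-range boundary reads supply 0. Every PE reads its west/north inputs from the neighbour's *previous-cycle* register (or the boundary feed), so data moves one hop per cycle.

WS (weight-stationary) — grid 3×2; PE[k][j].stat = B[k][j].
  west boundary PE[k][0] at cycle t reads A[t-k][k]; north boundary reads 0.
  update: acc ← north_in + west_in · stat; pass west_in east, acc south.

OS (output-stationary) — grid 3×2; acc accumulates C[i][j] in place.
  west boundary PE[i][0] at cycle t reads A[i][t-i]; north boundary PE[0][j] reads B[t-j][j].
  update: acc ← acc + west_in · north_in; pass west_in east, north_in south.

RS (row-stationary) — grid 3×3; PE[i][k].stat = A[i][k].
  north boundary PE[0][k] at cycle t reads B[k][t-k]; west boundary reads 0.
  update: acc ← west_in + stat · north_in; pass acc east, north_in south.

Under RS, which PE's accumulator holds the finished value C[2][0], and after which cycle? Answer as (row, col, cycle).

Under RS, C[2][0] lands at PE[2][2]:
  [0] (2,2) acc=0 (h:0 v:0)
  [1] (2,2) acc=0 (h:0 v:0)
  [2] (2,2) acc=0 (h:0 v:0)
  [3] (2,2) acc=0 (h:0 v:0)
  [4] (2,2) acc=57 (h:57 v:9)

(row, col, cycle) = (2, 2, 4)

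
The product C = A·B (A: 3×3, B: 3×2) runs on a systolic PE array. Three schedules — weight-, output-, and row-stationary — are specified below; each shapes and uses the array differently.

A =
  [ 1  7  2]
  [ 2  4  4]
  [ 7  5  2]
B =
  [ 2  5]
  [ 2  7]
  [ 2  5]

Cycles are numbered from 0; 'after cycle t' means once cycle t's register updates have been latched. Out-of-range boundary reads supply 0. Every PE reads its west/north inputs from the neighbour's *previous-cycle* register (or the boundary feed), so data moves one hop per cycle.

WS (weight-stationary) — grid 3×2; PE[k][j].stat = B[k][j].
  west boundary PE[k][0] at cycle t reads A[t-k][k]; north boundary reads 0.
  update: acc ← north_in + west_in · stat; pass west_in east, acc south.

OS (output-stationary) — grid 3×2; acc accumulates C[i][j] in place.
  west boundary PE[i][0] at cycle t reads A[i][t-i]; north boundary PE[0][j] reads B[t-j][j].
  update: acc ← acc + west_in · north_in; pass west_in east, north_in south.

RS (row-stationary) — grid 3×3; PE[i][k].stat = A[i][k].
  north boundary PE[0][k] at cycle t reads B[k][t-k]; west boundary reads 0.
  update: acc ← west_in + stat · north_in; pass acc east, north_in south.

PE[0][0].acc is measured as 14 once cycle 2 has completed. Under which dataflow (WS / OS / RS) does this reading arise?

WS [3×2] PE[0][0] across cycles:
  t=0 PE[0][0]: acc=2 h=1 v=2
  t=1 PE[0][0]: acc=4 h=2 v=4
  t=2 PE[0][0]: acc=14 h=7 v=14
OS [3×2] PE[0][0] across cycles:
  t=0 PE[0][0]: acc=2 h=1 v=2
  t=1 PE[0][0]: acc=16 h=7 v=2
  t=2 PE[0][0]: acc=20 h=2 v=2
RS [3×3] PE[0][0] across cycles:
  t=0 PE[0][0]: acc=2 h=2 v=2
  t=1 PE[0][0]: acc=5 h=5 v=5
  t=2 PE[0][0]: acc=0 h=0 v=0

dataflow = WS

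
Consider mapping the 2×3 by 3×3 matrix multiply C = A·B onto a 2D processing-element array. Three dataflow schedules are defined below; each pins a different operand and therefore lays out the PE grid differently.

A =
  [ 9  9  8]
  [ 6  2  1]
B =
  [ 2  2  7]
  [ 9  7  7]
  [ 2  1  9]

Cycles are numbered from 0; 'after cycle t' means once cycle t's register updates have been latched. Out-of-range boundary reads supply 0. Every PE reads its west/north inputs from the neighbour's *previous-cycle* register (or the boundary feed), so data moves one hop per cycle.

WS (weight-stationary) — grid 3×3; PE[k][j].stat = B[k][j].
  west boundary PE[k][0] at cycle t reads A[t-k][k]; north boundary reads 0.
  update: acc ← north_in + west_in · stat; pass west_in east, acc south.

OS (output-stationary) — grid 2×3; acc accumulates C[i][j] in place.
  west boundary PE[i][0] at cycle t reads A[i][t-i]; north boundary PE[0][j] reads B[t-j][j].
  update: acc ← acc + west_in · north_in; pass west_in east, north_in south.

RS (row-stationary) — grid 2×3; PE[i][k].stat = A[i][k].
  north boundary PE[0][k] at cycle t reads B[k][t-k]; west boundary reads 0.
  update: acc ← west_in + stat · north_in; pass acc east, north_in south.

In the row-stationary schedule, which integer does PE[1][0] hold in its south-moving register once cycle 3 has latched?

register = 7

RS (2×3). Following PE[1][0] plus its west/north inputs:
  0: (0,0).acc=18  regs=<18,2>
  0: (1,0).acc=0  regs=<0,0>
  1: (0,0).acc=18  regs=<18,2>
  1: (1,0).acc=12  regs=<12,2>
  2: (0,0).acc=63  regs=<63,7>
  2: (1,0).acc=12  regs=<12,2>
  3: (0,0).acc=0  regs=<0,0>
  3: (1,0).acc=42  regs=<42,7>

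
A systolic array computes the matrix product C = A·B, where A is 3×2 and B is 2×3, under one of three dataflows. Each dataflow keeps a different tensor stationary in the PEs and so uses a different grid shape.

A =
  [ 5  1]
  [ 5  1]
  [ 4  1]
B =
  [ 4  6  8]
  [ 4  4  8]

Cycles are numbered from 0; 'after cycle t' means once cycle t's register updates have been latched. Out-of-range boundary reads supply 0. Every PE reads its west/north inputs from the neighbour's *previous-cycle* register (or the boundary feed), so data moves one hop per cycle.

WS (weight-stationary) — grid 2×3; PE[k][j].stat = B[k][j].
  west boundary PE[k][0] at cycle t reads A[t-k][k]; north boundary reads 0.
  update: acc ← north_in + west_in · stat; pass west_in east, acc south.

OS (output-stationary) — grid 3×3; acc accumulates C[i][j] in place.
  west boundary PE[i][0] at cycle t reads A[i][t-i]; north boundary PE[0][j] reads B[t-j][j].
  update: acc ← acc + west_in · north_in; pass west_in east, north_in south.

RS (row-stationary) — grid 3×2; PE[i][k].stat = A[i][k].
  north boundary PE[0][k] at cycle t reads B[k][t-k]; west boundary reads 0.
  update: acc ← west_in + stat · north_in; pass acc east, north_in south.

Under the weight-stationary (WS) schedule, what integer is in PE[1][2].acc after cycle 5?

Tracing WS — 2×3 array, target PE[1][2]:
  c0 r0c2: 0 / 0 / 0
  c0 r1c1: 0 / 0 / 0
  c0 r1c2: 0 / 0 / 0
  c1 r0c2: 0 / 0 / 0
  c1 r1c1: 0 / 0 / 0
  c1 r1c2: 0 / 0 / 0
  c2 r0c2: 40 / 5 / 40
  c2 r1c1: 34 / 1 / 34
  c2 r1c2: 0 / 0 / 0
  c3 r0c2: 40 / 5 / 40
  c3 r1c1: 34 / 1 / 34
  c3 r1c2: 48 / 1 / 48
  c4 r0c2: 32 / 4 / 32
  c4 r1c1: 28 / 1 / 28
  c4 r1c2: 48 / 1 / 48
  c5 r0c2: 0 / 0 / 0
  c5 r1c1: 0 / 0 / 0
  c5 r1c2: 40 / 1 / 40

PE[1][2].acc = 40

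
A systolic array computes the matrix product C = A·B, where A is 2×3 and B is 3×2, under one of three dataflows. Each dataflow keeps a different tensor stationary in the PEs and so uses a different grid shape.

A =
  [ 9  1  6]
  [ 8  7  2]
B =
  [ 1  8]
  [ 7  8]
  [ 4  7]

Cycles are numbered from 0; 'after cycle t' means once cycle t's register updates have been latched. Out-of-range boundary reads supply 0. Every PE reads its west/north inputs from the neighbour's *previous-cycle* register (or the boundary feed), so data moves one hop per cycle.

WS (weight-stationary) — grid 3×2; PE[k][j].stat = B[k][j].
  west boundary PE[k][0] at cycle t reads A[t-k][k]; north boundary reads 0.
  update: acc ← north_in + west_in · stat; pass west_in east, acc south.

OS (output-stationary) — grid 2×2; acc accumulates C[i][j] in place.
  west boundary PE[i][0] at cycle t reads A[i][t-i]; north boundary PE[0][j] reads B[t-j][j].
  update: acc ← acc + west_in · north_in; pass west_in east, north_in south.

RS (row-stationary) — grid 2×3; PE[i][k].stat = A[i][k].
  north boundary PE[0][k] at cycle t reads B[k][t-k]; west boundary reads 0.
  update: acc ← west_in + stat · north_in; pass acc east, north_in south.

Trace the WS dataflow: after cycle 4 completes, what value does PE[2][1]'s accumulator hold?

PE[2][1].acc = 134

WS 3×2: PE[2][1] cycle-by-cycle (with neighbour feeds):
  c0 r1c1: 0 / 0 / 0
  c0 r2c0: 0 / 0 / 0
  c0 r2c1: 0 / 0 / 0
  c1 r1c1: 0 / 0 / 0
  c1 r2c0: 0 / 0 / 0
  c1 r2c1: 0 / 0 / 0
  c2 r1c1: 80 / 1 / 80
  c2 r2c0: 40 / 6 / 40
  c2 r2c1: 0 / 0 / 0
  c3 r1c1: 120 / 7 / 120
  c3 r2c0: 65 / 2 / 65
  c3 r2c1: 122 / 6 / 122
  c4 r1c1: 0 / 0 / 0
  c4 r2c0: 0 / 0 / 0
  c4 r2c1: 134 / 2 / 134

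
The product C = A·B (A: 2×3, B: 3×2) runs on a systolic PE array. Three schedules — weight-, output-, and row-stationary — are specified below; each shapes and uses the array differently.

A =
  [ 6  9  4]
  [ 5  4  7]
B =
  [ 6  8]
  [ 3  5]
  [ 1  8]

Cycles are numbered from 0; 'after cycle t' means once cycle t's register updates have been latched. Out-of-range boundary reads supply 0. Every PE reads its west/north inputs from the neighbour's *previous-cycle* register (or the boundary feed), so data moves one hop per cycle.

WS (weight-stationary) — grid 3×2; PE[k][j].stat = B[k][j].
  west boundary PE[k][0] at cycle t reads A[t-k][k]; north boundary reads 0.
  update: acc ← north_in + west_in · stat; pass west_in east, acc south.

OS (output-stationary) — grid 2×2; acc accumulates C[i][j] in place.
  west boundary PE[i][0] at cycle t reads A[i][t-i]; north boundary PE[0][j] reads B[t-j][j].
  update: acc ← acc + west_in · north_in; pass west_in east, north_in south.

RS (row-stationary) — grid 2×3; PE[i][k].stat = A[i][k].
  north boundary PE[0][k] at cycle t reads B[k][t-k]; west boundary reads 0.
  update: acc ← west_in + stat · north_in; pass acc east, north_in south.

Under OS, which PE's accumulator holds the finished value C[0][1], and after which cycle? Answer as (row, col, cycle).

OS — PE[0][1] is where C[0][1] collects:
  @0  [0,1]  acc 0  |  →0  ↓0
  @1  [0,1]  acc 48  |  →6  ↓8
  @2  [0,1]  acc 93  |  →9  ↓5
  @3  [0,1]  acc 125  |  →4  ↓8

(row, col, cycle) = (0, 1, 3)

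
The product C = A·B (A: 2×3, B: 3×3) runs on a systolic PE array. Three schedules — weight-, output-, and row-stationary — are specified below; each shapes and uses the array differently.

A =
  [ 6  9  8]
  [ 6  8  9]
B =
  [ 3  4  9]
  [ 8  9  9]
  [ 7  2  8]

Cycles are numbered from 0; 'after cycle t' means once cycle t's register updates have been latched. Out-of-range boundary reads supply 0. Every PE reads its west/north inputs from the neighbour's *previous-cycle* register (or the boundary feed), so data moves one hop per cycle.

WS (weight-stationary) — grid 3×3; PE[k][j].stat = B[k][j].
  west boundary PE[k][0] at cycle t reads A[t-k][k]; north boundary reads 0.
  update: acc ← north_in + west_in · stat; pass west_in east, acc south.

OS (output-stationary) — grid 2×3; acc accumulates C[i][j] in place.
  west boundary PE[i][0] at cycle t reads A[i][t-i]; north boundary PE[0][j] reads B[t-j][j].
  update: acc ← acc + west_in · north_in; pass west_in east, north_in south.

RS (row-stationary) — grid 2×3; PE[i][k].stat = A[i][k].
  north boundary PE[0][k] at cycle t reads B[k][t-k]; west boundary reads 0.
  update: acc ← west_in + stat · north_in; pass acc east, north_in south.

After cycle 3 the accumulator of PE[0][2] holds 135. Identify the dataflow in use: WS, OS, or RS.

dataflow = OS

WS [3×3] PE[0][2] across cycles:
  c0 r0c2: 0 / 0 / 0
  c1 r0c2: 0 / 0 / 0
  c2 r0c2: 54 / 6 / 54
  c3 r0c2: 54 / 6 / 54
OS [2×3] PE[0][2] across cycles:
  c0 r0c2: 0 / 0 / 0
  c1 r0c2: 0 / 0 / 0
  c2 r0c2: 54 / 6 / 9
  c3 r0c2: 135 / 9 / 9
RS [2×3] PE[0][2] across cycles:
  c0 r0c2: 0 / 0 / 0
  c1 r0c2: 0 / 0 / 0
  c2 r0c2: 146 / 146 / 7
  c3 r0c2: 121 / 121 / 2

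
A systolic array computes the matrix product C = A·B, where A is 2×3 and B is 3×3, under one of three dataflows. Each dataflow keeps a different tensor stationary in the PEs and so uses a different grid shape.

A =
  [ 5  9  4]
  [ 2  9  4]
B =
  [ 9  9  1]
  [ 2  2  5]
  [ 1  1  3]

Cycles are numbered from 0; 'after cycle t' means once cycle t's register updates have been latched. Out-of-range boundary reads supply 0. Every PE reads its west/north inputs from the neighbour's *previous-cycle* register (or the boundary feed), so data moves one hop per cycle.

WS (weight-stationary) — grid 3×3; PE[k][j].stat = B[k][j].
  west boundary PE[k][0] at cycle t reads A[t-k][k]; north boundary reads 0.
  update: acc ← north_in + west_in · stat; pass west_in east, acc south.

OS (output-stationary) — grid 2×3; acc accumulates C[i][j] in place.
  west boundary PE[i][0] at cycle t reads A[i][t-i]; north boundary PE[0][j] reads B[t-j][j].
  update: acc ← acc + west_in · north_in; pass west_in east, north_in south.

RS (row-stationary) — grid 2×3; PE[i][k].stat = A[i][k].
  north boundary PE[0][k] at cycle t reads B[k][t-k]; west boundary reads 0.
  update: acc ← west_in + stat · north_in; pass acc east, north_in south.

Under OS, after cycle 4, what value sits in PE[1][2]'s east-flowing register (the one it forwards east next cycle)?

register = 9

OS 2×3: PE[1][2] cycle-by-cycle (with neighbour feeds):
  after 0 — PE[0][2] acc=0, pass-E 0, pass-S 0
  after 0 — PE[1][1] acc=0, pass-E 0, pass-S 0
  after 0 — PE[1][2] acc=0, pass-E 0, pass-S 0
  after 1 — PE[0][2] acc=0, pass-E 0, pass-S 0
  after 1 — PE[1][1] acc=0, pass-E 0, pass-S 0
  after 1 — PE[1][2] acc=0, pass-E 0, pass-S 0
  after 2 — PE[0][2] acc=5, pass-E 5, pass-S 1
  after 2 — PE[1][1] acc=18, pass-E 2, pass-S 9
  after 2 — PE[1][2] acc=0, pass-E 0, pass-S 0
  after 3 — PE[0][2] acc=50, pass-E 9, pass-S 5
  after 3 — PE[1][1] acc=36, pass-E 9, pass-S 2
  after 3 — PE[1][2] acc=2, pass-E 2, pass-S 1
  after 4 — PE[0][2] acc=62, pass-E 4, pass-S 3
  after 4 — PE[1][1] acc=40, pass-E 4, pass-S 1
  after 4 — PE[1][2] acc=47, pass-E 9, pass-S 5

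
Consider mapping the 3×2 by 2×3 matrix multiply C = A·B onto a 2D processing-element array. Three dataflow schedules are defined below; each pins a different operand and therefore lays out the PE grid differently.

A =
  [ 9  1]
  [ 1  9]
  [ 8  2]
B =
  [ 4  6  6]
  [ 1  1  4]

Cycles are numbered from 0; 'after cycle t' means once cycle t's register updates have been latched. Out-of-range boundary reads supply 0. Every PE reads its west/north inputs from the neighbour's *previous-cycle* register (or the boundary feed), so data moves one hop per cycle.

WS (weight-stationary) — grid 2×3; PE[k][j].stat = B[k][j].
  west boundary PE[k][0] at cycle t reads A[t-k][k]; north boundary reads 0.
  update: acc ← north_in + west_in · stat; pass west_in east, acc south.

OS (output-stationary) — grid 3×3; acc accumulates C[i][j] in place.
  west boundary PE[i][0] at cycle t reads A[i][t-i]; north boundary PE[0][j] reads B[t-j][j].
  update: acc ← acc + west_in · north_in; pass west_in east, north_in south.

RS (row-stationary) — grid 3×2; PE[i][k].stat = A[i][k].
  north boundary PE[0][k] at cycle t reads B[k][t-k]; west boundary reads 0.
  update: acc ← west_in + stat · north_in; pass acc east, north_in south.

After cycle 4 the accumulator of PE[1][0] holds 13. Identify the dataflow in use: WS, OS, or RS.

dataflow = OS

Under WS (2×3), PE[1][0]:
  t=0 PE[1][0]: acc=0 h=0 v=0
  t=1 PE[1][0]: acc=37 h=1 v=37
  t=2 PE[1][0]: acc=13 h=9 v=13
  t=3 PE[1][0]: acc=34 h=2 v=34
  t=4 PE[1][0]: acc=0 h=0 v=0
Under OS (3×3), PE[1][0]:
  t=0 PE[1][0]: acc=0 h=0 v=0
  t=1 PE[1][0]: acc=4 h=1 v=4
  t=2 PE[1][0]: acc=13 h=9 v=1
  t=3 PE[1][0]: acc=13 h=0 v=0
  t=4 PE[1][0]: acc=13 h=0 v=0
Under RS (3×2), PE[1][0]:
  t=0 PE[1][0]: acc=0 h=0 v=0
  t=1 PE[1][0]: acc=4 h=4 v=4
  t=2 PE[1][0]: acc=6 h=6 v=6
  t=3 PE[1][0]: acc=6 h=6 v=6
  t=4 PE[1][0]: acc=0 h=0 v=0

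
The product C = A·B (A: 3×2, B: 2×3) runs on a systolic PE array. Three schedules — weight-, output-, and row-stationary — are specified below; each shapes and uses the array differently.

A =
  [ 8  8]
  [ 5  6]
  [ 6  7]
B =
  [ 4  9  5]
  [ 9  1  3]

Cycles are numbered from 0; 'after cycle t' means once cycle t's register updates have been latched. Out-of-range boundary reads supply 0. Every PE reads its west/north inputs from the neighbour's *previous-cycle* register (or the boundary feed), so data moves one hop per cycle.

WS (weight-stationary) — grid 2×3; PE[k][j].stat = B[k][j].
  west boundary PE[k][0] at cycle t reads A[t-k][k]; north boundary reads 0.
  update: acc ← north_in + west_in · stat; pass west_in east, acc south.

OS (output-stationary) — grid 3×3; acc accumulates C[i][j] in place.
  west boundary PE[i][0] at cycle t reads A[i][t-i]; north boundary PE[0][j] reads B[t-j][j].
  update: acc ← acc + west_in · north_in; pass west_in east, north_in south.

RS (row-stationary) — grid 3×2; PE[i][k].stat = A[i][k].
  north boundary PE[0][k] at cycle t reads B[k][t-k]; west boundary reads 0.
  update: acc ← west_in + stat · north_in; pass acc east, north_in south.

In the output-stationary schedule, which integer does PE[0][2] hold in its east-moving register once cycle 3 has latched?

OS on a 3×3 grid — tracing PE[0][2] and its feeders:
  0: (0,1).acc=0  regs=<0,0>
  0: (0,2).acc=0  regs=<0,0>
  1: (0,1).acc=72  regs=<8,9>
  1: (0,2).acc=0  regs=<0,0>
  2: (0,1).acc=80  regs=<8,1>
  2: (0,2).acc=40  regs=<8,5>
  3: (0,1).acc=80  regs=<0,0>
  3: (0,2).acc=64  regs=<8,3>

register = 8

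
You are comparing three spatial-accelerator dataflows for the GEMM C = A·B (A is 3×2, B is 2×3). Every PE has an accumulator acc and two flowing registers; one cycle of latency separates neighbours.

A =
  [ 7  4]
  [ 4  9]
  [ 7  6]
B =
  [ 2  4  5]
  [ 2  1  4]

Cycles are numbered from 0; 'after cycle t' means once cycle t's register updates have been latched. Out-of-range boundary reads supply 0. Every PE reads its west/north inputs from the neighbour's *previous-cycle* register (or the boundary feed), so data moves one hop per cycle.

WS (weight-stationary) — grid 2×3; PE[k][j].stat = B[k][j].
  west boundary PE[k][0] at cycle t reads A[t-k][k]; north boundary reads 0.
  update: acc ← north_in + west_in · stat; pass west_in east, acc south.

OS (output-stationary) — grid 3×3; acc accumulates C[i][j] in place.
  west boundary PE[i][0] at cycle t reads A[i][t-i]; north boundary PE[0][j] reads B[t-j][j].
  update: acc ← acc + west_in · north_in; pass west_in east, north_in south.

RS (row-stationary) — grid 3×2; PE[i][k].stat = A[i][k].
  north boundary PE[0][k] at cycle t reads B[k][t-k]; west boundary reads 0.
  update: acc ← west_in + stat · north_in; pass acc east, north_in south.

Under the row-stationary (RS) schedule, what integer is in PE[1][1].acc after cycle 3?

RS 3×2: PE[1][1] cycle-by-cycle (with neighbour feeds):
  cycle 0: PE[0][1] → acc 0, east 0, south 0
  cycle 0: PE[1][0] → acc 0, east 0, south 0
  cycle 0: PE[1][1] → acc 0, east 0, south 0
  cycle 1: PE[0][1] → acc 22, east 22, south 2
  cycle 1: PE[1][0] → acc 8, east 8, south 2
  cycle 1: PE[1][1] → acc 0, east 0, south 0
  cycle 2: PE[0][1] → acc 32, east 32, south 1
  cycle 2: PE[1][0] → acc 16, east 16, south 4
  cycle 2: PE[1][1] → acc 26, east 26, south 2
  cycle 3: PE[0][1] → acc 51, east 51, south 4
  cycle 3: PE[1][0] → acc 20, east 20, south 5
  cycle 3: PE[1][1] → acc 25, east 25, south 1

PE[1][1].acc = 25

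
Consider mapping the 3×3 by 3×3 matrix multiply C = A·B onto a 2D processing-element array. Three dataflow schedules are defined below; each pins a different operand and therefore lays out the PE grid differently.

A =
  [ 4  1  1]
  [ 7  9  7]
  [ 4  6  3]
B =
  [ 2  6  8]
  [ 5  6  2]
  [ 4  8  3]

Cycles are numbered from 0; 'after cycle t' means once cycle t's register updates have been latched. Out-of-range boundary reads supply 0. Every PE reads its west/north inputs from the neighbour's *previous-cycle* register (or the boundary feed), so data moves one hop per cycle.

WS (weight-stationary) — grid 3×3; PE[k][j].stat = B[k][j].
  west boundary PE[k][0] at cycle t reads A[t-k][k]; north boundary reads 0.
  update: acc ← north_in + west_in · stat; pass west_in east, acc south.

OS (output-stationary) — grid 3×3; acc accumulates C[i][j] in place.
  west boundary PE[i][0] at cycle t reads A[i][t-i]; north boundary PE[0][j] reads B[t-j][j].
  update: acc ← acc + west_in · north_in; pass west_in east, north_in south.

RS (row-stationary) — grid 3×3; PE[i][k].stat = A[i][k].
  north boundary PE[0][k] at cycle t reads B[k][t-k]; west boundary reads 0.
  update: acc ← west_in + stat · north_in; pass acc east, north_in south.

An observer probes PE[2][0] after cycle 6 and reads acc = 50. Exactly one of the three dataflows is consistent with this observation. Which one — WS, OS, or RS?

dataflow = OS

WS [3×3] PE[2][0] across cycles:
  0: (2,0).acc=0  regs=<0,0>
  1: (2,0).acc=0  regs=<0,0>
  2: (2,0).acc=17  regs=<1,17>
  3: (2,0).acc=87  regs=<7,87>
  4: (2,0).acc=50  regs=<3,50>
  5: (2,0).acc=0  regs=<0,0>
  6: (2,0).acc=0  regs=<0,0>
OS [3×3] PE[2][0] across cycles:
  0: (2,0).acc=0  regs=<0,0>
  1: (2,0).acc=0  regs=<0,0>
  2: (2,0).acc=8  regs=<4,2>
  3: (2,0).acc=38  regs=<6,5>
  4: (2,0).acc=50  regs=<3,4>
  5: (2,0).acc=50  regs=<0,0>
  6: (2,0).acc=50  regs=<0,0>
RS [3×3] PE[2][0] across cycles:
  0: (2,0).acc=0  regs=<0,0>
  1: (2,0).acc=0  regs=<0,0>
  2: (2,0).acc=8  regs=<8,2>
  3: (2,0).acc=24  regs=<24,6>
  4: (2,0).acc=32  regs=<32,8>
  5: (2,0).acc=0  regs=<0,0>
  6: (2,0).acc=0  regs=<0,0>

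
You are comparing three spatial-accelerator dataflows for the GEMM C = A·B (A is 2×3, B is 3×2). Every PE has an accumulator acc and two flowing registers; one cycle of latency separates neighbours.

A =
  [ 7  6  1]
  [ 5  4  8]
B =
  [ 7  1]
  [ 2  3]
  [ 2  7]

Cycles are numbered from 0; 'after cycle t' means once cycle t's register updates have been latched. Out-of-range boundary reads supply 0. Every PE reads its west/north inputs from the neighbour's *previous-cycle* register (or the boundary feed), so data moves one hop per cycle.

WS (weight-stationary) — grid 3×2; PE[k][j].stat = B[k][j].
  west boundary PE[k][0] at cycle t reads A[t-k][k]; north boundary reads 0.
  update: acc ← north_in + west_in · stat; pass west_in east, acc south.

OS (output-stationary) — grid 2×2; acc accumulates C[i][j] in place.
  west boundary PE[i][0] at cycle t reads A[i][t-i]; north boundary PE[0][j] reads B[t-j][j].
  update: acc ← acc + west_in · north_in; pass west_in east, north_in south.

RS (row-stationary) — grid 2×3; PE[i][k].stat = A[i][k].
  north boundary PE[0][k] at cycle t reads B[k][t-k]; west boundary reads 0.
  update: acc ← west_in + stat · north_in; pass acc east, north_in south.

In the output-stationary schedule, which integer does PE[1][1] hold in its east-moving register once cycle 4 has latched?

register = 8

OS on a 2×2 grid — tracing PE[1][1] and its feeders:
  c0 r0c1: 0 / 0 / 0
  c0 r1c0: 0 / 0 / 0
  c0 r1c1: 0 / 0 / 0
  c1 r0c1: 7 / 7 / 1
  c1 r1c0: 35 / 5 / 7
  c1 r1c1: 0 / 0 / 0
  c2 r0c1: 25 / 6 / 3
  c2 r1c0: 43 / 4 / 2
  c2 r1c1: 5 / 5 / 1
  c3 r0c1: 32 / 1 / 7
  c3 r1c0: 59 / 8 / 2
  c3 r1c1: 17 / 4 / 3
  c4 r0c1: 32 / 0 / 0
  c4 r1c0: 59 / 0 / 0
  c4 r1c1: 73 / 8 / 7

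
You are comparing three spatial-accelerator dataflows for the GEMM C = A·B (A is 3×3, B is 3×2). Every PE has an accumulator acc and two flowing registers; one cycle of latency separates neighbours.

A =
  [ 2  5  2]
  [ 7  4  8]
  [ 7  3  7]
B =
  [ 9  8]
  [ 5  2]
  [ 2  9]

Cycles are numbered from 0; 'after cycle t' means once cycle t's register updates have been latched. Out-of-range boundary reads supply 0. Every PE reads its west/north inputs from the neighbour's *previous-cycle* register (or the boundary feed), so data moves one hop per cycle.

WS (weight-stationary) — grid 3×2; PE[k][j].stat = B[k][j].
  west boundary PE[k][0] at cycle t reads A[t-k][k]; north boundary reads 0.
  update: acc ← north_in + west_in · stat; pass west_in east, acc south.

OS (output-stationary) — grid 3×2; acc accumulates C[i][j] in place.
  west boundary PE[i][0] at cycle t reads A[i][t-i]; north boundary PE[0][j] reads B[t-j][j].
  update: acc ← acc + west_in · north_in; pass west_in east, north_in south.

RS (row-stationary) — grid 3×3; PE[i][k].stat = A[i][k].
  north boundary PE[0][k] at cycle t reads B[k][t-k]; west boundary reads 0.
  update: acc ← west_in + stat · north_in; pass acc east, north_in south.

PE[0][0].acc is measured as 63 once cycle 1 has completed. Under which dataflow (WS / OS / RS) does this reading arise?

WS (3×2 grid), PE[0][0]:
  c0 r0c0: 18 / 2 / 18
  c1 r0c0: 63 / 7 / 63
OS (3×2 grid), PE[0][0]:
  c0 r0c0: 18 / 2 / 9
  c1 r0c0: 43 / 5 / 5
RS (3×3 grid), PE[0][0]:
  c0 r0c0: 18 / 18 / 9
  c1 r0c0: 16 / 16 / 8

dataflow = WS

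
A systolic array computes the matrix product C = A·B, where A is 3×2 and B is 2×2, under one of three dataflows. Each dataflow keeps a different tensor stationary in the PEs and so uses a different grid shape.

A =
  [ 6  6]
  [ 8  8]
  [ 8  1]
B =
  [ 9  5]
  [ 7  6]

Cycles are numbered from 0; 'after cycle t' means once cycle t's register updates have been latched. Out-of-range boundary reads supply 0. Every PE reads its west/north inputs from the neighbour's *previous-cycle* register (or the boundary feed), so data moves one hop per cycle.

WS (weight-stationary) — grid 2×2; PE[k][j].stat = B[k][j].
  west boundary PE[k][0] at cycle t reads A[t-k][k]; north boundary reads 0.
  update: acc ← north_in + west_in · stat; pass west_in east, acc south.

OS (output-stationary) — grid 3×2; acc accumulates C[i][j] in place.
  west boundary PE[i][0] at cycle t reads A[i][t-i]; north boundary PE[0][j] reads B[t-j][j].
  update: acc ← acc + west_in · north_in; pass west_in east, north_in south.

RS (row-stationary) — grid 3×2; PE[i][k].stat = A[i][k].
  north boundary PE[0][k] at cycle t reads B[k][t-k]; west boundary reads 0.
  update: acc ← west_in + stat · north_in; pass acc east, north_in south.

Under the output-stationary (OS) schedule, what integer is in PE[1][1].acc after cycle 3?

PE[1][1].acc = 88

OS (3×2). Following PE[1][1] plus its west/north inputs:
  step 0 · PE0,1: acc=0; fwd→0 fwd↓0
  step 0 · PE1,0: acc=0; fwd→0 fwd↓0
  step 0 · PE1,1: acc=0; fwd→0 fwd↓0
  step 1 · PE0,1: acc=30; fwd→6 fwd↓5
  step 1 · PE1,0: acc=72; fwd→8 fwd↓9
  step 1 · PE1,1: acc=0; fwd→0 fwd↓0
  step 2 · PE0,1: acc=66; fwd→6 fwd↓6
  step 2 · PE1,0: acc=128; fwd→8 fwd↓7
  step 2 · PE1,1: acc=40; fwd→8 fwd↓5
  step 3 · PE0,1: acc=66; fwd→0 fwd↓0
  step 3 · PE1,0: acc=128; fwd→0 fwd↓0
  step 3 · PE1,1: acc=88; fwd→8 fwd↓6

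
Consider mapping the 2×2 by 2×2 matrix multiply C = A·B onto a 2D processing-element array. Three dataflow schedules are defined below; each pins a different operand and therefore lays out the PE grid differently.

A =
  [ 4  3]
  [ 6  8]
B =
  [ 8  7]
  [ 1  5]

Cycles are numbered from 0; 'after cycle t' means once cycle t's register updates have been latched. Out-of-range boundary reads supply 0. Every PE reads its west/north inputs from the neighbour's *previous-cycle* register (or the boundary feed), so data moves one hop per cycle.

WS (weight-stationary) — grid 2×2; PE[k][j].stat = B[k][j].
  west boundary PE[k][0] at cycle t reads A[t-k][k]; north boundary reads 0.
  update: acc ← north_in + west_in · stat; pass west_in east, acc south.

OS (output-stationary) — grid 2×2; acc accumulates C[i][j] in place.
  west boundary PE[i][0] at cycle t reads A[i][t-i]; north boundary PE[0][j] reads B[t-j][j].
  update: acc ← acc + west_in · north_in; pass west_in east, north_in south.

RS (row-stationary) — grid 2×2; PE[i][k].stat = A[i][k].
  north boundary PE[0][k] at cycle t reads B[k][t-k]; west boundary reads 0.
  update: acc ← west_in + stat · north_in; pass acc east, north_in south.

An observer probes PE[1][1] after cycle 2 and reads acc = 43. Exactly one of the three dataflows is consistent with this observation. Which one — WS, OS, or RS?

WS [2×2] PE[1][1] across cycles:
  c0 r1c1: 0 / 0 / 0
  c1 r1c1: 0 / 0 / 0
  c2 r1c1: 43 / 3 / 43
OS [2×2] PE[1][1] across cycles:
  c0 r1c1: 0 / 0 / 0
  c1 r1c1: 0 / 0 / 0
  c2 r1c1: 42 / 6 / 7
RS [2×2] PE[1][1] across cycles:
  c0 r1c1: 0 / 0 / 0
  c1 r1c1: 0 / 0 / 0
  c2 r1c1: 56 / 56 / 1

dataflow = WS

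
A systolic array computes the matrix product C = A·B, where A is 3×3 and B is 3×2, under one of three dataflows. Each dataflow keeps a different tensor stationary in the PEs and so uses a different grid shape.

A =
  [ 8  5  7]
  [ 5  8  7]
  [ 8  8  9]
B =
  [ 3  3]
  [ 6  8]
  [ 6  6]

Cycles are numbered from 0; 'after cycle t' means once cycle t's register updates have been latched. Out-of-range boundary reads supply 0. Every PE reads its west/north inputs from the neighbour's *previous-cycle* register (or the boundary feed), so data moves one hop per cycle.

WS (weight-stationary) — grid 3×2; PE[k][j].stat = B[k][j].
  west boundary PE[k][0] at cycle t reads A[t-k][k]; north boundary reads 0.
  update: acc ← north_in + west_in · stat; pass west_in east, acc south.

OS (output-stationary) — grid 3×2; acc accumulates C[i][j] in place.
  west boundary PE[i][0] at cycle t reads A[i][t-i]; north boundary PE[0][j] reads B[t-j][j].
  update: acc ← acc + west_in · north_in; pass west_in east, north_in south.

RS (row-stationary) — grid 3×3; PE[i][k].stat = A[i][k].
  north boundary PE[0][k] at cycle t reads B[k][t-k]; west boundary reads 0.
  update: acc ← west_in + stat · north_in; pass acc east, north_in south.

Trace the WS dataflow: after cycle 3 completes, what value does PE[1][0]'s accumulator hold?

WS 3×2: PE[1][0] cycle-by-cycle (with neighbour feeds):
  t=0 PE[0][0]: acc=24 h=8 v=24
  t=0 PE[1][0]: acc=0 h=0 v=0
  t=1 PE[0][0]: acc=15 h=5 v=15
  t=1 PE[1][0]: acc=54 h=5 v=54
  t=2 PE[0][0]: acc=24 h=8 v=24
  t=2 PE[1][0]: acc=63 h=8 v=63
  t=3 PE[0][0]: acc=0 h=0 v=0
  t=3 PE[1][0]: acc=72 h=8 v=72

PE[1][0].acc = 72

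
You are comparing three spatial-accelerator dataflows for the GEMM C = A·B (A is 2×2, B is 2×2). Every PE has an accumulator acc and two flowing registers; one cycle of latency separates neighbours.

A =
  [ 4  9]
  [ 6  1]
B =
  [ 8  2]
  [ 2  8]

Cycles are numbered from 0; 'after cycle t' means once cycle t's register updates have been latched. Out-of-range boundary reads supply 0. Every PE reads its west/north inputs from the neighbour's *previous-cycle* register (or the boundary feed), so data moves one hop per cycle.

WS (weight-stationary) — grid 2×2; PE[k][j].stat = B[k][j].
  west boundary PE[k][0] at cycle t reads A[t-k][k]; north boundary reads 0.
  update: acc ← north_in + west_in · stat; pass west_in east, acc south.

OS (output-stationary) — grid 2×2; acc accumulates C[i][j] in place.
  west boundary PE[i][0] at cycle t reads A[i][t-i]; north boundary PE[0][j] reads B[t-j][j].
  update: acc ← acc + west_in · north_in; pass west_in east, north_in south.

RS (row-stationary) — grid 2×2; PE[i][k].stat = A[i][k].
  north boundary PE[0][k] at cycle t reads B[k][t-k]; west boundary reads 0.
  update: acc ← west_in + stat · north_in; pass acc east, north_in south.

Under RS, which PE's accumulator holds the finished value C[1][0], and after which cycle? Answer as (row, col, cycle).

RS: C[1][0] accumulates in PE[1][1]:
  [0] (1,1) acc=0 (h:0 v:0)
  [1] (1,1) acc=0 (h:0 v:0)
  [2] (1,1) acc=50 (h:50 v:2)

(row, col, cycle) = (1, 1, 2)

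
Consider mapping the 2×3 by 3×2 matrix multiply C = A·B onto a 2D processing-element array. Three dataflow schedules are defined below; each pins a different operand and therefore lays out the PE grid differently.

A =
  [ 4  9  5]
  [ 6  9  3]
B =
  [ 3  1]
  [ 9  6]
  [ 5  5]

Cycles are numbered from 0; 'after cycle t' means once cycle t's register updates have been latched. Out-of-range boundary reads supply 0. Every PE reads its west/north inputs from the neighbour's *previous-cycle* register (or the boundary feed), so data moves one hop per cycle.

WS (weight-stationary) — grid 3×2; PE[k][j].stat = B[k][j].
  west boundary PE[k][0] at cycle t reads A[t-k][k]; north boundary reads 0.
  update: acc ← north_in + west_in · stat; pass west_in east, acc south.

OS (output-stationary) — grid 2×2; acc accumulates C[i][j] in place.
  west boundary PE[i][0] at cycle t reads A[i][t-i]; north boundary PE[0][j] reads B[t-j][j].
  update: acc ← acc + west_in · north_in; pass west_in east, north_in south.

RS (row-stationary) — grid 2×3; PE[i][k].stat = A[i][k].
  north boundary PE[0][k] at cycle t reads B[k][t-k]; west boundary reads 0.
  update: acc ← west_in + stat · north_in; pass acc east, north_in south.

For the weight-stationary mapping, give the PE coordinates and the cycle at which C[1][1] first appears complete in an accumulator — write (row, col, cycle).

(row, col, cycle) = (2, 1, 4)

WS — PE[2][1] is where C[1][1] collects:
  @0  [2,1]  acc 0  |  →0  ↓0
  @1  [2,1]  acc 0  |  →0  ↓0
  @2  [2,1]  acc 0  |  →0  ↓0
  @3  [2,1]  acc 83  |  →5  ↓83
  @4  [2,1]  acc 75  |  →3  ↓75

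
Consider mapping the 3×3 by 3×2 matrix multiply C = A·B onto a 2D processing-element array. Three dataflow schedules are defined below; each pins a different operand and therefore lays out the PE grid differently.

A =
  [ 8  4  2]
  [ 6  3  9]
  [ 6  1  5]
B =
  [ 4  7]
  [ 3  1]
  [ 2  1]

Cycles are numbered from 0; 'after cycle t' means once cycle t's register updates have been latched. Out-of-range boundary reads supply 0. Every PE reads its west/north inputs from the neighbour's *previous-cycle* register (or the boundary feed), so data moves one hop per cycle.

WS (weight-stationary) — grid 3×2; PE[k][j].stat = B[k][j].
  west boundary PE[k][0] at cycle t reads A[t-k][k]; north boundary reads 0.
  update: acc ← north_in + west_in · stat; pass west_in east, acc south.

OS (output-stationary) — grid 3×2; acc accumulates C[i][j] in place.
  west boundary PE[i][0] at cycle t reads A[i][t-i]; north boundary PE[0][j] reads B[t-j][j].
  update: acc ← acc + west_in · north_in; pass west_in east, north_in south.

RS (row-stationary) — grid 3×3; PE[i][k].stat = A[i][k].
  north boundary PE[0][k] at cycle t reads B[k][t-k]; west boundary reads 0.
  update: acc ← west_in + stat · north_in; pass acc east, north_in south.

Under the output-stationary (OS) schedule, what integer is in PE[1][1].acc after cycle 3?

PE[1][1].acc = 45

OS (3×2). Following PE[1][1] plus its west/north inputs:
  t=0 PE[0][1]: acc=0 h=0 v=0
  t=0 PE[1][0]: acc=0 h=0 v=0
  t=0 PE[1][1]: acc=0 h=0 v=0
  t=1 PE[0][1]: acc=56 h=8 v=7
  t=1 PE[1][0]: acc=24 h=6 v=4
  t=1 PE[1][1]: acc=0 h=0 v=0
  t=2 PE[0][1]: acc=60 h=4 v=1
  t=2 PE[1][0]: acc=33 h=3 v=3
  t=2 PE[1][1]: acc=42 h=6 v=7
  t=3 PE[0][1]: acc=62 h=2 v=1
  t=3 PE[1][0]: acc=51 h=9 v=2
  t=3 PE[1][1]: acc=45 h=3 v=1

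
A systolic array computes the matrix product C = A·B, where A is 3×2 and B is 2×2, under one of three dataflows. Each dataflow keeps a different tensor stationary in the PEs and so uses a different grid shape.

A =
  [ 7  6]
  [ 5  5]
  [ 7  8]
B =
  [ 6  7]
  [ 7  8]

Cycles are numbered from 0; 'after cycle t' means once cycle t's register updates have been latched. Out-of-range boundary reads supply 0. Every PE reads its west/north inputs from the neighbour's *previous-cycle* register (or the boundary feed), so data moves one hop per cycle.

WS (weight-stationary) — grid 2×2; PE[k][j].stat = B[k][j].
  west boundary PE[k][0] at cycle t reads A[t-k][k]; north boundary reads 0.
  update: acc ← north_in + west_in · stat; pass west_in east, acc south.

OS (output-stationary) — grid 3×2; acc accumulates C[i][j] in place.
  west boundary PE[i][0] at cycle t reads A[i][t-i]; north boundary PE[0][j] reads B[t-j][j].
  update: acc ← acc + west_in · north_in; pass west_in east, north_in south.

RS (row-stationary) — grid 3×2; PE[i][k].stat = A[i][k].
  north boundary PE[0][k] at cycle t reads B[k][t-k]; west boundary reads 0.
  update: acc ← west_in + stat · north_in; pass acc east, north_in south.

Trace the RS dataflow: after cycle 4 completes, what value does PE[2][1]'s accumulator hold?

RS (3×2). Following PE[2][1] plus its west/north inputs:
  [0] (1,1) acc=0 (h:0 v:0)
  [0] (2,0) acc=0 (h:0 v:0)
  [0] (2,1) acc=0 (h:0 v:0)
  [1] (1,1) acc=0 (h:0 v:0)
  [1] (2,0) acc=0 (h:0 v:0)
  [1] (2,1) acc=0 (h:0 v:0)
  [2] (1,1) acc=65 (h:65 v:7)
  [2] (2,0) acc=42 (h:42 v:6)
  [2] (2,1) acc=0 (h:0 v:0)
  [3] (1,1) acc=75 (h:75 v:8)
  [3] (2,0) acc=49 (h:49 v:7)
  [3] (2,1) acc=98 (h:98 v:7)
  [4] (1,1) acc=0 (h:0 v:0)
  [4] (2,0) acc=0 (h:0 v:0)
  [4] (2,1) acc=113 (h:113 v:8)

PE[2][1].acc = 113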